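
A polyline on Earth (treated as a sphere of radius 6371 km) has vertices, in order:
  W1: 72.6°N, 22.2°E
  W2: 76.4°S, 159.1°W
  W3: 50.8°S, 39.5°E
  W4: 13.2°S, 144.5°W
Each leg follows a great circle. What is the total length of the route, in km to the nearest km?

Leg W1→W2: central angle 3.0750 rad, distance 19590.8 km.
Leg W2→W3: central angle 0.9118 rad, distance 5808.8 km.
Leg W3→W4: central angle 2.0229 rad, distance 12888.0 km.
Total: 19590.8 + 5808.8 + 12888.0 ≈ 38288 km.

38288 km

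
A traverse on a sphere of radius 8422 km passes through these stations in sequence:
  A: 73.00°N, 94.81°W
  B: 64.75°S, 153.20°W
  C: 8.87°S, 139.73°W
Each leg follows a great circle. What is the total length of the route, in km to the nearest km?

29364 km

Leg A→B: central angle 2.4974 rad, distance 21032.8 km.
Leg B→C: central angle 0.9892 rad, distance 8331.3 km.
Total: 21032.8 + 8331.3 ≈ 29364 km.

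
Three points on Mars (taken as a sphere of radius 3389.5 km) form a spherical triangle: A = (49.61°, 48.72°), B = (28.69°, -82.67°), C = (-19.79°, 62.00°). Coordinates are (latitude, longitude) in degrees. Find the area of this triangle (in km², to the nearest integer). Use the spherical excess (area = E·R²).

Side lengths (central angles): a = 2.5607, b = 1.2286, c = 1.5810 rad; semiperimeter s = 2.6851.
By l'Huilier's theorem, tan(E/4) = √[tan(s/2) tan((s−a)/2) tan((s−b)/2) tan((s−c)/2)], giving spherical excess E = 1.4662 rad.
Area = E·R² = 1.4662 × (3389.5)² ≈ 16844585 km².

16844585 km²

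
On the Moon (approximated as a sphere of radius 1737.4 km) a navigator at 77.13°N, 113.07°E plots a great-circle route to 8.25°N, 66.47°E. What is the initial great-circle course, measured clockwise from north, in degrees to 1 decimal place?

228.7°

Δλ = -46.600° = -0.8133 rad.
y = sin Δλ · cos φ₂ = (-0.7266)(0.9897) = -0.7191
x = cos φ₁ sin φ₂ − sin φ₁ cos φ₂ cos Δλ = (0.2227)(0.1435) − (0.9749)(0.9897)(0.6871) = -0.6309
θ = atan2(y, x) = -131.27°; adding 360° gives 228.7°.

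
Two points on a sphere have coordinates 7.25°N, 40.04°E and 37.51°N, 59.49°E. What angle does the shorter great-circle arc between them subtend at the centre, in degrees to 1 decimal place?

35.0°

In radians: φ₁ = 0.1265, φ₂ = 0.6547, Δλ = 19.450° = 0.3395 rad.
cos c = sin φ₁ sin φ₂ + cos φ₁ cos φ₂ cos Δλ = (0.1262)(0.6089) + (0.9920)(0.7932)(0.9429) = 0.81884,
so c = arccos(0.81884) = 0.61141 rad.
So the angular separation is 35.0°.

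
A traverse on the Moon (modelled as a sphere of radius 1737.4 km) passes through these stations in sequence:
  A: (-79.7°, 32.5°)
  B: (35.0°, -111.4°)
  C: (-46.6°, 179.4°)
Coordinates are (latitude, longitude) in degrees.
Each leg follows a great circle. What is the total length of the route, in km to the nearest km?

7144 km

Leg A→B: central angle 2.3222 rad, distance 4034.6 km.
Leg B→C: central angle 1.7894 rad, distance 3108.9 km.
Total: 4034.6 + 3108.9 ≈ 7144 km.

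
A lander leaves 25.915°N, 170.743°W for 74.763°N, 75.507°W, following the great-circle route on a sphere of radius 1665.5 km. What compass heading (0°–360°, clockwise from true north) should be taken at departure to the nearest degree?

17°

Δλ = 95.236° = 1.6622 rad.
y = sin Δλ · cos φ₂ = (0.9958)(0.2628) = 0.2617
x = cos φ₁ sin φ₂ − sin φ₁ cos φ₂ cos Δλ = (0.8994)(0.9648) − (0.4370)(0.2628)(-0.0913) = 0.8783
θ = atan2(y, x) = 16.59°, so the bearing is 17°.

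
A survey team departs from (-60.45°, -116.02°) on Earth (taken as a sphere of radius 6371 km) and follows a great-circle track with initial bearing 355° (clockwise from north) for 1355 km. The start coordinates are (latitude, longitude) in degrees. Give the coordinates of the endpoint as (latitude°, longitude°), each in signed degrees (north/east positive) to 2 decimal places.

-48.30°, -117.60°

Angular distance δ = d/R = 1355/6371 = 0.21268 rad; initial bearing θ = 6.1959 rad.
sin φ₂ = sin φ₁ cos δ + cos φ₁ sin δ cos θ = (-0.8699)(0.9775) + (0.4932)(0.2111)(0.9962) = -0.7466, so φ₂ = -48.30°.
Δλ = atan2(sin θ sin δ cos φ₁, cos δ − sin φ₁ sin φ₂) = atan2(-0.0091, 0.3280) = -1.585°.
λ₂ = -116.020° − 1.585° = -117.60°.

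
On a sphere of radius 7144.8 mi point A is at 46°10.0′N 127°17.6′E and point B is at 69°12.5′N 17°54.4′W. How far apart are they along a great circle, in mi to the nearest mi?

With latitudes φ₁ = 46.167°, φ₂ = 69.208° and longitude difference Δλ = -145.200°:
cos c = sin φ₁ sin φ₂ + cos φ₁ cos φ₂ cos Δλ = (0.7214)(0.9349) + (0.6926)(0.3550)(-0.8211) = 0.47251,
so c = arccos(0.47251) = 1.07866 rad.
Distance = R·c = 7144.8 × 1.0787 ≈ 7707 mi.

7707 mi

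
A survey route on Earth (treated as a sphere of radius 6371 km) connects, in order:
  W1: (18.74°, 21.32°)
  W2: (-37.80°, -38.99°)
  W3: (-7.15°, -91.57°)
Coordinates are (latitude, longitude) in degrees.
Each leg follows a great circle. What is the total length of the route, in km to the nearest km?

15172 km

Leg W1→W2: central angle 1.3962 rad, distance 8895.2 km.
Leg W2→W3: central angle 0.9852 rad, distance 6276.7 km.
Total: 8895.2 + 6276.7 ≈ 15172 km.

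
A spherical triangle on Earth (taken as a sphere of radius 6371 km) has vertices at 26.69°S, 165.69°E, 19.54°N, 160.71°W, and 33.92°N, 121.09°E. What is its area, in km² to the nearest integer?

27886738 km²

Side lengths (central angles): a = 1.2169, b = 1.2899, c = 0.9871 rad; semiperimeter s = 1.7469.
By l'Huilier's theorem, tan(E/4) = √[tan(s/2) tan((s−a)/2) tan((s−b)/2) tan((s−c)/2)], giving spherical excess E = 0.6870 rad.
Area = E·R² = 0.6870 × (6371)² ≈ 27886738 km².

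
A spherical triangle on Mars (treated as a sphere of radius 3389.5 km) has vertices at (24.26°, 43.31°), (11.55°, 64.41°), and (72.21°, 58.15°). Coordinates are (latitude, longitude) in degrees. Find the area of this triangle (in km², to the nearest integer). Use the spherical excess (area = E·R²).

Side lengths (central angles): a = 1.0608, b = 0.8493, c = 0.4138 rad; semiperimeter s = 1.1619.
By l'Huilier's theorem, tan(E/4) = √[tan(s/2) tan((s−a)/2) tan((s−b)/2) tan((s−c)/2)], giving spherical excess E = 0.1813 rad.
Area = E·R² = 0.1813 × (3389.5)² ≈ 2082498 km².

2082498 km²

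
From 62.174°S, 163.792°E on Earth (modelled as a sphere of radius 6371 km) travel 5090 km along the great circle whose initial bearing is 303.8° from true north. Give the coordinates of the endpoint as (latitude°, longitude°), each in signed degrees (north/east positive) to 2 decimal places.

-25.51°, 122.50°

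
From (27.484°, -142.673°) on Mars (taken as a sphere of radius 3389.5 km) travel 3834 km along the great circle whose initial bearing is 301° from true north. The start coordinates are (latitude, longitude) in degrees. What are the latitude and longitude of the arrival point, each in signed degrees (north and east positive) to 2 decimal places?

Angular distance δ = d/R = 3834/3389.5 = 1.13114 rad; initial bearing θ = 5.2534 rad.
sin φ₂ = sin φ₁ cos δ + cos φ₁ sin δ cos θ = (0.4615)(0.4256) + (0.8871)(0.9049)(0.5150) = 0.6099, so φ₂ = 37.58°.
Δλ = atan2(sin θ sin δ cos φ₁, cos δ − sin φ₁ sin φ₂) = atan2(-0.6881, 0.1442) = -78.167°.
λ₂ = -142.673° − 78.167° = -220.84° → 139.16° after wrapping to (−180°, 180°].

37.58°, 139.16°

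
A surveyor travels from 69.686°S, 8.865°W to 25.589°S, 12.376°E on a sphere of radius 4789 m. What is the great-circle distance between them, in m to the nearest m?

3830 m

With latitudes φ₁ = -69.686°, φ₂ = -25.589° and longitude difference Δλ = 21.241°:
cos c = sin φ₁ sin φ₂ + cos φ₁ cos φ₂ cos Δλ = (-0.9378)(-0.4319) + (0.3472)(0.9019)(0.9321) = 0.69689,
so c = arccos(0.69689) = 0.79974 rad.
Distance = R·c = 4789 × 0.7997 ≈ 3830 m.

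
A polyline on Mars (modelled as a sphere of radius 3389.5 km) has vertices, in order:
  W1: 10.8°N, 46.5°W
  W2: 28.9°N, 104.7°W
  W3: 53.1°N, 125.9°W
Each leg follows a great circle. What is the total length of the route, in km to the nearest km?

5078 km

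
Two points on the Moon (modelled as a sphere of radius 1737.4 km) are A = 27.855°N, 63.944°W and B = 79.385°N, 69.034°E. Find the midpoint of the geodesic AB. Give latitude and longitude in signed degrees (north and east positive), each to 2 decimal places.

The central angle between A and B is δ = 1.2151 rad.
With f = 0.5, the slerp weights are sin((1−f)δ)/sin δ = 0.6090 and sin(fδ)/sin δ = 0.6090.
Weighted sum of the unit vectors: (0.6090)·(0.3884,-0.7943,0.4672) + (0.6090)·(0.0659,0.1720,0.9829) = (0.2766, -0.3789, 0.8831).
Converting back: φ = atan2(z, √(x²+y²)) = 62.02°, λ = atan2(y, x) = -53.87°.

62.02°, -53.87°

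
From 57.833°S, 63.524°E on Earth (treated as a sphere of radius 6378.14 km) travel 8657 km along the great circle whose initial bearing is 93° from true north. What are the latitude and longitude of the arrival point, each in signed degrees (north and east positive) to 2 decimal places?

Angular distance δ = d/R = 8657/6378.14 = 1.35729 rad; initial bearing θ = 1.6232 rad.
sin φ₂ = sin φ₁ cos δ + cos φ₁ sin δ cos θ = (-0.8465)(0.2119) + (0.5324)(0.9773)(-0.0523) = -0.2066, so φ₂ = -11.92°.
Δλ = atan2(sin θ sin δ cos φ₁, cos δ − sin φ₁ sin φ₂) = atan2(0.5196, 0.0370) = 85.926°.
λ₂ = 63.524° + 85.926° = 149.45°.

-11.92°, 149.45°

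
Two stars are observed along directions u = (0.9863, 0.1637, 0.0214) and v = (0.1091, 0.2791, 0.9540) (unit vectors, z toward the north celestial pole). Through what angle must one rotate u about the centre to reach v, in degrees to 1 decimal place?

u·v = 0.1737; |u| = 1.0000, |v| = 1.0000.
cos θ = (u·v)/(|u||v|) = 0.1737, so θ = 80.0°.

80.0°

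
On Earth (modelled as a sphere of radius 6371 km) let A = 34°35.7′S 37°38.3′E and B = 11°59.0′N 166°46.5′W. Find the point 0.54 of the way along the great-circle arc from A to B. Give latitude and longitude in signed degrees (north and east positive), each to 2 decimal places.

-37.94°, 143.48°

Central angle δ = 2.5889 rad. Interpolating on the sphere with fraction f = 0.54:
P = [sin((1−f)δ)·A + sin(fδ)·B] / sin δ = 1.7691·A + 1.8766·B in Cartesian coordinates,
giving P = (-0.6338, 0.4694, -0.6148), i.e. latitude -37.94°, longitude 143.48°.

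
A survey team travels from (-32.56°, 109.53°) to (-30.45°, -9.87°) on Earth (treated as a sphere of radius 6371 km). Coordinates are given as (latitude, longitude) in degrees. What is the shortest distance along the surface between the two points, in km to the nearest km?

10543 km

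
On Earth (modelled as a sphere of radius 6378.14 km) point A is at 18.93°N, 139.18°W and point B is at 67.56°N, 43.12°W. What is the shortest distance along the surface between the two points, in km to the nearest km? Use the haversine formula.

Let φ₁ = 0.3304 rad, φ₂ = 1.1791 rad, and Δλ = 1.6766 rad.
Haversine: a = sin²(Δφ/2) + cos φ₁ cos φ₂ sin²(Δλ/2) = 0.1695 + (0.9459)(0.3817)(0.5528) = 0.36914.
Central angle c = 2·arcsin(√a) = 1.30598 rad.
Distance = R·c = 6378.14 × 1.3060 ≈ 8330 km.

8330 km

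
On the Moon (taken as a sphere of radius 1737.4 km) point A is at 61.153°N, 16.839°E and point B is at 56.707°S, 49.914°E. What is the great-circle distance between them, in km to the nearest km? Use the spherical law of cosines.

3659 km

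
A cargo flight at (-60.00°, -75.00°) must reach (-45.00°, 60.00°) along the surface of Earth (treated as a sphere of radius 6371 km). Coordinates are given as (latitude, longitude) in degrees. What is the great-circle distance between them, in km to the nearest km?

7645 km

In radians: φ₁ = -1.0472, φ₂ = -0.7854, Δλ = 135.000° = 2.3562 rad.
cos c = sin φ₁ sin φ₂ + cos φ₁ cos φ₂ cos Δλ = (-0.8660)(-0.7071) + (0.5000)(0.7071)(-0.7071) = 0.36237,
so c = arccos(0.36237) = 1.19998 rad.
Distance = R·c = 6371 × 1.2000 ≈ 7645 km.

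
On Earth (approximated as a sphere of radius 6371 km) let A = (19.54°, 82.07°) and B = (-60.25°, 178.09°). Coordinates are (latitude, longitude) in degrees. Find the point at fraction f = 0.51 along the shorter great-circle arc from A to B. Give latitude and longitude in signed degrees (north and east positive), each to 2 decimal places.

The central angle between A and B is δ = 1.9171 rad.
With f = 0.51, the slerp weights are sin((1−f)δ)/sin δ = 0.8581 and sin(fδ)/sin δ = 0.8816.
Weighted sum of the unit vectors: (0.8581)·(0.1300,0.9334,0.3345) + (0.8816)·(-0.4959,0.0165,-0.8682) = (-0.3256, 0.8156, -0.4784).
Converting back: φ = atan2(z, √(x²+y²)) = -28.58°, λ = atan2(y, x) = 111.77°.

-28.58°, 111.77°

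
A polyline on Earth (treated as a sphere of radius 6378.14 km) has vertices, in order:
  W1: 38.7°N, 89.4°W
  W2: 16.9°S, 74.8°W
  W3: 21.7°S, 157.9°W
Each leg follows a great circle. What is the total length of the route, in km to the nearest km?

15015 km

Leg W1→W2: central angle 0.9993 rad, distance 6374.0 km.
Leg W2→W3: central angle 1.3548 rad, distance 8641.3 km.
Total: 6374.0 + 8641.3 ≈ 15015 km.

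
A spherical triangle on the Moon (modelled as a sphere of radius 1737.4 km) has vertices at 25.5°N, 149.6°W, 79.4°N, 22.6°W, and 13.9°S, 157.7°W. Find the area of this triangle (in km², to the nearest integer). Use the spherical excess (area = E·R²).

123298 km²

Side lengths (central angles): a = 1.9419, b = 0.7013, c = 1.2416 rad; semiperimeter s = 1.9424.
By l'Huilier's theorem, tan(E/4) = √[tan(s/2) tan((s−a)/2) tan((s−b)/2) tan((s−c)/2)], giving spherical excess E = 0.0408 rad.
Area = E·R² = 0.0408 × (1737.4)² ≈ 123298 km².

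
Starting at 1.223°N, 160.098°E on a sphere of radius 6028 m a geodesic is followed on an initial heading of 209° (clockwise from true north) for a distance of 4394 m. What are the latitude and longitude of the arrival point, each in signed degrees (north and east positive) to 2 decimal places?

Angular distance δ = d/R = 4394/6028 = 0.72893 rad; initial bearing θ = 3.6477 rad.
sin φ₂ = sin φ₁ cos δ + cos φ₁ sin δ cos θ = (0.0213)(0.7459) + (0.9998)(0.6661)(-0.8746) = -0.5665, so φ₂ = -34.51°.
Δλ = atan2(sin θ sin δ cos φ₁, cos δ − sin φ₁ sin φ₂) = atan2(-0.3228, 0.7580) = -23.071°.
λ₂ = 160.098° − 23.071° = 137.03°.

-34.51°, 137.03°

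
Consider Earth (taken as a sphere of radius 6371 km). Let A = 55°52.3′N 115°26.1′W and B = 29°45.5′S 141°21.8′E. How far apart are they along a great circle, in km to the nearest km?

13507 km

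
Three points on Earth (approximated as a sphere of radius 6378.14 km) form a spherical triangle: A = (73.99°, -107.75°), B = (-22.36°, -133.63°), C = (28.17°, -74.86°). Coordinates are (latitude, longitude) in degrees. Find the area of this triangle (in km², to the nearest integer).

29429687 km²

Side lengths (central angles): a = 1.3252, b = 0.8527, c = 1.7074 rad; semiperimeter s = 1.9427.
By l'Huilier's theorem, tan(E/4) = √[tan(s/2) tan((s−a)/2) tan((s−b)/2) tan((s−c)/2)], giving spherical excess E = 0.7234 rad.
Area = E·R² = 0.7234 × (6378.14)² ≈ 29429687 km².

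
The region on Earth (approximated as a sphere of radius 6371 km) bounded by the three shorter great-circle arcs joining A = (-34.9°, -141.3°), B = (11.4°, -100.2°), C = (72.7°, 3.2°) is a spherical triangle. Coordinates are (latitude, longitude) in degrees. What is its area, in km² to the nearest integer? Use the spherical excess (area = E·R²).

28174998 km²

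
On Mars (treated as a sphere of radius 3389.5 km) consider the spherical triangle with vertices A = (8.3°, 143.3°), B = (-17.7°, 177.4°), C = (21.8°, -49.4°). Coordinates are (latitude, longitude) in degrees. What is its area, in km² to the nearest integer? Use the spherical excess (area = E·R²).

25426678 km²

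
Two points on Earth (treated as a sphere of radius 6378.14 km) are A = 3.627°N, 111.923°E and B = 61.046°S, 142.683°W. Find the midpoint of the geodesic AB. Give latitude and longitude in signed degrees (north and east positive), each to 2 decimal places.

-39.44°, 140.15°

The central angle between A and B is δ = 1.7554 rad.
With f = 0.5, the slerp weights are sin((1−f)δ)/sin δ = 0.7826 and sin(fδ)/sin δ = 0.7826.
Weighted sum of the unit vectors: (0.7826)·(-0.3726,0.9258,0.0633) + (0.7826)·(-0.3850,-0.2935,-0.8750) = (-0.5929, 0.4949, -0.6353).
Converting back: φ = atan2(z, √(x²+y²)) = -39.44°, λ = atan2(y, x) = 140.15°.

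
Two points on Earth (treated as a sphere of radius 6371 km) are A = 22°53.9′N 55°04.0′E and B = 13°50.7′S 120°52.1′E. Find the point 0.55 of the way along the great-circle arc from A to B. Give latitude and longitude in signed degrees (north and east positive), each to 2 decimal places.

3.44°, 92.10°

The central angle between A and B is δ = 1.2938 rad.
With f = 0.55, the slerp weights are sin((1−f)δ)/sin δ = 0.5717 and sin(fδ)/sin δ = 0.6789.
Weighted sum of the unit vectors: (0.5717)·(0.5275,0.7552,0.3891) + (0.6789)·(-0.4982,0.8334,-0.2393) = (-0.0367, 0.9975, 0.0600).
Converting back: φ = atan2(z, √(x²+y²)) = 3.44°, λ = atan2(y, x) = 92.10°.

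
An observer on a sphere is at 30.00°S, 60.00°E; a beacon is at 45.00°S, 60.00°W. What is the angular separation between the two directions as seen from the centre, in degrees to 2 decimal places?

87.29°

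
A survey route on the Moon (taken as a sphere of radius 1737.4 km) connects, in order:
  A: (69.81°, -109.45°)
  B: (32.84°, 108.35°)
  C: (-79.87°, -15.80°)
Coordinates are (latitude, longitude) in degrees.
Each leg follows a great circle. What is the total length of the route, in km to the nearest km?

6120 km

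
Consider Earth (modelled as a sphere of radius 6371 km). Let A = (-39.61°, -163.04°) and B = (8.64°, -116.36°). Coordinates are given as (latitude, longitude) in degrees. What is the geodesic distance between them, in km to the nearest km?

7198 km

With latitudes φ₁ = -39.610°, φ₂ = 8.640° and longitude difference Δλ = 46.680°:
cos c = sin φ₁ sin φ₂ + cos φ₁ cos φ₂ cos Δλ = (-0.6376)(0.1502) + (0.7704)(0.9887)(0.6861) = 0.42678,
so c = arccos(0.42678) = 1.12987 rad.
Distance = R·c = 6371 × 1.1299 ≈ 7198 km.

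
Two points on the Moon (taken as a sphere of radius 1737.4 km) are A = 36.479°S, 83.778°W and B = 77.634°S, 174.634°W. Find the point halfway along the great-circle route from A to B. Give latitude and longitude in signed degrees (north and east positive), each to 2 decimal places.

-62.18°, -98.75°

Central angle δ = 0.9543 rad. Interpolating on the sphere with fraction f = 0.5:
P = [sin((1−f)δ)·A + sin(fδ)·B] / sin δ = 0.5629·A + 0.5629·B in Cartesian coordinates,
giving P = (-0.0710, -0.4612, -0.8845), i.e. latitude -62.18°, longitude -98.75°.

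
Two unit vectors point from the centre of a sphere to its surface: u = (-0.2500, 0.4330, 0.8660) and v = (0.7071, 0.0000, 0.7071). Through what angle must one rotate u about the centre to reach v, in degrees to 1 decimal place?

u·v = 0.4356; |u| = 1.0000, |v| = 1.0000.
cos θ = (u·v)/(|u||v|) = 0.4356, so θ = 64.2°.

64.2°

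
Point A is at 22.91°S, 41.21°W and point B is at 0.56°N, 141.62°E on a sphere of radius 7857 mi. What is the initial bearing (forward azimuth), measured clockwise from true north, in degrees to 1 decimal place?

187.4°

Δλ = -177.170° = -3.0922 rad.
y = sin Δλ · cos φ₂ = (-0.0494)(1.0000) = -0.0494
x = cos φ₁ sin φ₂ − sin φ₁ cos φ₂ cos Δλ = (0.9211)(0.0098) − (-0.3893)(1.0000)(-0.9988) = -0.3798
θ = atan2(y, x) = -172.59°; adding 360° gives 187.4°.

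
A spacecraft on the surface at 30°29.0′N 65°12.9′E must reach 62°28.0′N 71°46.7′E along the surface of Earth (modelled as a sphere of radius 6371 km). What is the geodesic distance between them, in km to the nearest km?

3588 km

In radians: φ₁ = 0.5320, φ₂ = 1.0902, Δλ = 6.563° = 0.1146 rad.
Haversine: a = sin²(Δφ/2) + cos φ₁ cos φ₂ sin²(Δλ/2) = 0.0759 + (0.8618)(0.4623)(0.0033) = 0.07720.
Central angle c = 2·arcsin(√a) = 0.56312 rad.
Distance = R·c = 6371 × 0.5631 ≈ 3588 km.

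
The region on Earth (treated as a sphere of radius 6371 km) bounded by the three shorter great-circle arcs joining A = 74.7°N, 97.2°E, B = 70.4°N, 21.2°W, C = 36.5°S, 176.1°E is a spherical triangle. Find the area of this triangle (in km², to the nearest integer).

33668431 km²

Side lengths (central angles): a = 2.5284, b = 2.1328, c = 0.5225 rad; semiperimeter s = 2.5919.
By l'Huilier's theorem, tan(E/4) = √[tan(s/2) tan((s−a)/2) tan((s−b)/2) tan((s−c)/2)], giving spherical excess E = 0.8295 rad.
Area = E·R² = 0.8295 × (6371)² ≈ 33668431 km².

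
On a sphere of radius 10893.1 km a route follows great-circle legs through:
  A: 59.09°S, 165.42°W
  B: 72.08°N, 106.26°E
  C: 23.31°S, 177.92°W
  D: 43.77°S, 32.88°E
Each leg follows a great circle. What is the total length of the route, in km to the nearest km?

Leg A→B: central angle 2.5179 rad, distance 27427.6 km.
Leg B→C: central angle 1.8831 rad, distance 20513.2 km.
Leg C→D: central angle 1.8712 rad, distance 20383.2 km.
Total: 27427.6 + 20513.2 + 20383.2 ≈ 68324 km.

68324 km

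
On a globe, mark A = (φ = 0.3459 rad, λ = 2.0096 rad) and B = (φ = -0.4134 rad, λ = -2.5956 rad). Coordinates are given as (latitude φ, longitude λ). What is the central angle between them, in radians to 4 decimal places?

In radians: φ₁ = 0.3459, φ₂ = -0.4134, Δλ = 96.141° = 1.6780 rad.
cos c = sin φ₁ sin φ₂ + cos φ₁ cos φ₂ cos Δλ = (0.3390)(-0.4017) + (0.9408)(0.9158)(-0.1070) = -0.22837,
so c = arccos(-0.22837) = 1.80120 rad.
So the angular separation is 1.8012 rad.

1.8012 rad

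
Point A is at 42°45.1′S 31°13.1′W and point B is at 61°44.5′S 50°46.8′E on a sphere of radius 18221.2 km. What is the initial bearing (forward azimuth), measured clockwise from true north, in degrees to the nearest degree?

142°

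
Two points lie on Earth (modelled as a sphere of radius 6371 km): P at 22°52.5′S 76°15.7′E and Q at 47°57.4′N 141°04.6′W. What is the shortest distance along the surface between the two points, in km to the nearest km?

With latitudes φ₁ = -22.875°, φ₂ = 47.957° and longitude difference Δλ = 142.662°:
cos c = sin φ₁ sin φ₂ + cos φ₁ cos φ₂ cos Δλ = (-0.3887)(0.7426) + (0.9214)(0.6697)(-0.7951) = -0.77926,
so c = arccos(-0.77926) = 2.46427 rad.
Distance = R·c = 6371 × 2.4643 ≈ 15700 km.

15700 km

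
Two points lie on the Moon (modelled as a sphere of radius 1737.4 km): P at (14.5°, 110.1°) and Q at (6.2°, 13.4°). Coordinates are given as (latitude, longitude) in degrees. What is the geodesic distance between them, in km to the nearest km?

With latitudes φ₁ = 14.500°, φ₂ = 6.200° and longitude difference Δλ = -96.700°:
Haversine: a = sin²(Δφ/2) + cos φ₁ cos φ₂ sin²(Δλ/2) = 0.0052 + (0.9681)(0.9942)(0.5583) = 0.54263.
Central angle c = 2·arcsin(√a) = 1.65615 rad.
Distance = R·c = 1737.4 × 1.6562 ≈ 2877 km.

2877 km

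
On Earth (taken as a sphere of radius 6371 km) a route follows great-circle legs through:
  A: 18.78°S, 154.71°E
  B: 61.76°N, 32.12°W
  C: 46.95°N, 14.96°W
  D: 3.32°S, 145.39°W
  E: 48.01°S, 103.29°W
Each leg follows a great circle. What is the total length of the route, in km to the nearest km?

Leg A→B: central angle 2.3868 rad, distance 15206.3 km.
Leg B→C: central angle 0.3098 rad, distance 1973.6 km.
Leg C→D: central angle 2.0763 rad, distance 13228.3 km.
Leg D→E: central angle 1.0020 rad, distance 6383.9 km.
Total: 15206.3 + 1973.6 + 13228.3 + 6383.9 ≈ 36792 km.

36792 km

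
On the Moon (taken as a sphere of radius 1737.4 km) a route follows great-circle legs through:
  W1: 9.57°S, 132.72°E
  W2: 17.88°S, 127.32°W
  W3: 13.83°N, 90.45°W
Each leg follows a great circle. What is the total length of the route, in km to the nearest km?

4386 km

Leg W1→W2: central angle 1.6823 rad, distance 2922.8 km.
Leg W2→W3: central angle 0.8421 rad, distance 1463.1 km.
Total: 2922.8 + 1463.1 ≈ 4386 km.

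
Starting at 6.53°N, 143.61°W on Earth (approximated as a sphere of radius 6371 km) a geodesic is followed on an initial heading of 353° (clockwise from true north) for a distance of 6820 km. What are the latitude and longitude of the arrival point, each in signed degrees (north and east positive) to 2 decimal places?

Angular distance δ = d/R = 6820/6371 = 1.07048 rad; initial bearing θ = 6.1610 rad.
sin φ₂ = sin φ₁ cos δ + cos φ₁ sin δ cos θ = (0.1137)(0.4797) + (0.9935)(0.8774)(0.9925) = 0.9198, so φ₂ = 66.90°.
Δλ = atan2(sin θ sin δ cos φ₁, cos δ − sin φ₁ sin φ₂) = atan2(-0.1062, 0.3751) = -15.813°.
λ₂ = -143.610° − 15.813° = -159.42°.

66.90°, -159.42°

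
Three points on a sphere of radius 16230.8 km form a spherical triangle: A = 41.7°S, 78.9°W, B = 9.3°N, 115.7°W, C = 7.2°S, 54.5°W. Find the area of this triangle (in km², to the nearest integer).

Side lengths (central angles): a = 1.1024, b = 0.7106, c = 1.0673 rad; semiperimeter s = 1.4402.
By l'Huilier's theorem, tan(E/4) = √[tan(s/2) tan((s−a)/2) tan((s−b)/2) tan((s−c)/2)], giving spherical excess E = 0.4137 rad.
Area = E·R² = 0.4137 × (16230.8)² ≈ 108981931 km².

108981931 km²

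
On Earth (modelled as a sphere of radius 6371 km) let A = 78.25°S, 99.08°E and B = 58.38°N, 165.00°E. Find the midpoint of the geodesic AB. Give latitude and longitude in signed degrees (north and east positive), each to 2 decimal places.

-11.35°, 147.98°

The central angle between A and B is δ = 2.4818 rad.
With f = 0.5, the slerp weights are sin((1−f)δ)/sin δ = 1.5435 and sin(fδ)/sin δ = 1.5435.
Weighted sum of the unit vectors: (1.5435)·(-0.0321,0.2011,-0.9790) + (1.5435)·(-0.5064,0.1357,0.8515) = (-0.8313, 0.5198, -0.1968).
Converting back: φ = atan2(z, √(x²+y²)) = -11.35°, λ = atan2(y, x) = 147.98°.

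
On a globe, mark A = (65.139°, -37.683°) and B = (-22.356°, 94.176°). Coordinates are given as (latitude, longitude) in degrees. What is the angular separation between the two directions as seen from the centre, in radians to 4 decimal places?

2.2200 rad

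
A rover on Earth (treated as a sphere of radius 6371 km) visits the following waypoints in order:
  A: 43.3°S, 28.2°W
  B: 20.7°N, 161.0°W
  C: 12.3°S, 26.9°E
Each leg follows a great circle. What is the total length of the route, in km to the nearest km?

33750 km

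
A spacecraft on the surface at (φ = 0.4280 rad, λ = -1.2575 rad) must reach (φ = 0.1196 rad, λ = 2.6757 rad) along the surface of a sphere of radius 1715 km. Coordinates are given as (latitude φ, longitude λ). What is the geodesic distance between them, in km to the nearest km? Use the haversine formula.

With latitudes φ₁ = 24.523°, φ₂ = 6.853° and longitude difference Δλ = -134.644°:
Haversine: a = sin²(Δφ/2) + cos φ₁ cos φ₂ sin²(Δλ/2) = 0.0236 + (0.9098)(0.9929)(0.8514) = 0.79261.
Central angle c = 2·arcsin(√a) = 2.19596 rad.
Distance = R·c = 1715 × 2.1960 ≈ 3766 km.

3766 km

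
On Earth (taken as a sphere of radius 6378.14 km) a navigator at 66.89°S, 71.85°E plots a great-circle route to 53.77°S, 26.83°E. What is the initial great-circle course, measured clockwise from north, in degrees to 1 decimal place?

Δλ = -45.020° = -0.7857 rad.
y = sin Δλ · cos φ₂ = (-0.7074)(0.5910) = -0.4181
x = cos φ₁ sin φ₂ − sin φ₁ cos φ₂ cos Δλ = (0.3925)(-0.8067) − (-0.9198)(0.5910)(0.7069) = 0.0676
θ = atan2(y, x) = -80.81°; adding 360° gives 279.2°.

279.2°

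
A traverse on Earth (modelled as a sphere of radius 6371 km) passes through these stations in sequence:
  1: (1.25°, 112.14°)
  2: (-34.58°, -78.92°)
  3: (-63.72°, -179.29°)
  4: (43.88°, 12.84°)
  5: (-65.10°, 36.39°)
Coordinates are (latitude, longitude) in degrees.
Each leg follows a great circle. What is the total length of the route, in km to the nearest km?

Leg 1→2: central angle 2.5326 rad, distance 16135.3 km.
Leg 2→3: central angle 1.1115 rad, distance 7081.7 km.
Leg 3→4: central angle 2.7749 rad, distance 17678.9 km.
Leg 4→5: central angle 1.9289 rad, distance 12289.1 km.
Total: 16135.3 + 7081.7 + 17678.9 + 12289.1 ≈ 53185 km.

53185 km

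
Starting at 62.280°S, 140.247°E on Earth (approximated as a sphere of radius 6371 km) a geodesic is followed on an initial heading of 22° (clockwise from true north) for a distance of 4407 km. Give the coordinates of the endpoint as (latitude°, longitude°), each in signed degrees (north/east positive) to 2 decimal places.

Angular distance δ = d/R = 4407/6371 = 0.69173 rad; initial bearing θ = 0.3840 rad.
sin φ₂ = sin φ₁ cos δ + cos φ₁ sin δ cos θ = (-0.8852)(0.7701) + (0.4652)(0.6379)(0.9272) = -0.4067, so φ₂ = -23.99°.
Δλ = atan2(sin θ sin δ cos φ₁, cos δ − sin φ₁ sin φ₂) = atan2(0.1111, 0.4102) = 15.162°.
λ₂ = 140.247° + 15.162° = 155.41°.

-23.99°, 155.41°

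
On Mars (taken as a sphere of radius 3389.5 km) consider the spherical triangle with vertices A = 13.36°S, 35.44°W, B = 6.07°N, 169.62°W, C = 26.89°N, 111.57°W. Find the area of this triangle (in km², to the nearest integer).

9376591 km²

Side lengths (central angles): a = 1.0273, b = 1.4671, c = 2.3444 rad; semiperimeter s = 2.4194.
By l'Huilier's theorem, tan(E/4) = √[tan(s/2) tan((s−a)/2) tan((s−b)/2) tan((s−c)/2)], giving spherical excess E = 0.8162 rad.
Area = E·R² = 0.8162 × (3389.5)² ≈ 9376591 km².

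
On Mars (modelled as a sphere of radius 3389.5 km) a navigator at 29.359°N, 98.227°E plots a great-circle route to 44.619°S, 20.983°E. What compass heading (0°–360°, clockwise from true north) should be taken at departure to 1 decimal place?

225.2°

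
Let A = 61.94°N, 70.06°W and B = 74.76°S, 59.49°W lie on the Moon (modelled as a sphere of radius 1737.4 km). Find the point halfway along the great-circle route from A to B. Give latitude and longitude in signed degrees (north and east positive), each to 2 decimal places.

The central angle between A and B is δ = 2.3889 rad.
With f = 0.5, the slerp weights are sin((1−f)δ)/sin δ = 1.3605 and sin(fδ)/sin δ = 1.3605.
Weighted sum of the unit vectors: (1.3605)·(0.1604,-0.4422,0.8825) + (1.3605)·(0.1335,-0.2265,-0.9648) = (0.3998, -0.9097, -0.1121).
Converting back: φ = atan2(z, √(x²+y²)) = -6.43°, λ = atan2(y, x) = -66.27°.

-6.43°, -66.27°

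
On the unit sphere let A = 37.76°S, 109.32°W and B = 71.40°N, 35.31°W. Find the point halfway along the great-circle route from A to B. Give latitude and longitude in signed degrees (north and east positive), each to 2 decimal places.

19.82°, -90.08°

Central angle δ = 2.1070 rad. Interpolating on the sphere with fraction f = 0.5:
P = [sin((1−f)δ)·A + sin(fδ)·B] / sin δ = 1.0111·A + 1.0111·B in Cartesian coordinates,
giving P = (-0.0013, -0.9407, 0.3391), i.e. latitude 19.82°, longitude -90.08°.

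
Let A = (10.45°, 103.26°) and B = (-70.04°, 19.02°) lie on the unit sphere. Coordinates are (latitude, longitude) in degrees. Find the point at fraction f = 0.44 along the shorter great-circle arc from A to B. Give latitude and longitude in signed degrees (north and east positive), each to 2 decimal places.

-29.88°, 87.60°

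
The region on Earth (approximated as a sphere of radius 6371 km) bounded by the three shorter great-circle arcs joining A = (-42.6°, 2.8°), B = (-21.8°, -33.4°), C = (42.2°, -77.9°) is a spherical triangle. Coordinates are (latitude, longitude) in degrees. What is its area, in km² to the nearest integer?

6983524 km²

Side lengths (central angles): a = 1.3273, b = 1.9461, c = 0.6387 rad; semiperimeter s = 1.9560.
By l'Huilier's theorem, tan(E/4) = √[tan(s/2) tan((s−a)/2) tan((s−b)/2) tan((s−c)/2)], giving spherical excess E = 0.1721 rad.
Area = E·R² = 0.1721 × (6371)² ≈ 6983524 km².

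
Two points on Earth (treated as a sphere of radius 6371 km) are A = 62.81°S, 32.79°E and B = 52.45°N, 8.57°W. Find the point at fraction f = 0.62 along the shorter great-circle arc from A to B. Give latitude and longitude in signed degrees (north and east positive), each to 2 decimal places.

Central angle δ = 2.0900 rad. Interpolating on the sphere with fraction f = 0.62:
P = [sin((1−f)δ)·A + sin(fδ)·B] / sin δ = 0.8216·A + 1.1085·B in Cartesian coordinates,
giving P = (0.9836, 0.1026, 0.1481), i.e. latitude 8.51°, longitude 5.96°.

8.51°, 5.96°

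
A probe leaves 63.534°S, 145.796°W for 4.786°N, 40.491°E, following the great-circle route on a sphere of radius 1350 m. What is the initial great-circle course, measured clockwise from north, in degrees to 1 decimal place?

187.3°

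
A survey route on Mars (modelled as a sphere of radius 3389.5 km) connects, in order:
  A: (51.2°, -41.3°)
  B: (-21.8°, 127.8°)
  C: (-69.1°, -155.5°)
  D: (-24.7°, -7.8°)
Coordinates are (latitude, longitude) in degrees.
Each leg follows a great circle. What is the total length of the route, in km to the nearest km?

Leg A→B: central angle 2.6075 rad, distance 8838.0 km.
Leg B→C: central angle 1.1339 rad, distance 3843.3 km.
Leg C→D: central angle 1.4541 rad, distance 4928.7 km.
Total: 8838.0 + 3843.3 + 4928.7 ≈ 17610 km.

17610 km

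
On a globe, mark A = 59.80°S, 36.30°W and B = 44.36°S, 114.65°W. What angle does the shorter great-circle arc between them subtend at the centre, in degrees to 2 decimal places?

In radians: φ₁ = -1.0437, φ₂ = -0.7742, Δλ = -78.350° = -1.3675 rad.
cos c = sin φ₁ sin φ₂ + cos φ₁ cos φ₂ cos Δλ = (-0.8643)(-0.6992) + (0.5030)(0.7150)(0.2019) = 0.67689,
so c = arccos(0.67689) = 0.82726 rad.
So the angular separation is 47.40°.

47.40°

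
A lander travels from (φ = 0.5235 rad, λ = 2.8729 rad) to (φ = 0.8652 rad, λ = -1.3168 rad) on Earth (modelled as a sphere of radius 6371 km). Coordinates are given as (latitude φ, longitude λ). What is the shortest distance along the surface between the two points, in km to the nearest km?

9368 km

With latitudes φ₁ = 29.994°, φ₂ = 49.572° and longitude difference Δλ = 119.948°:
cos c = sin φ₁ sin φ₂ + cos φ₁ cos φ₂ cos Δλ = (0.4999)(0.7612) + (0.8661)(0.6485)(-0.4992) = 0.10017,
so c = arccos(0.10017) = 1.47046 rad.
Distance = R·c = 6371 × 1.4705 ≈ 9368 km.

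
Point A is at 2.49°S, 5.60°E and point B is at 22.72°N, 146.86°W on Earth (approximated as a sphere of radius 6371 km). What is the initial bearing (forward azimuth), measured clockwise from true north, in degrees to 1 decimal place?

309.4°

Δλ = -152.460° = -2.6609 rad.
y = sin Δλ · cos φ₂ = (-0.4624)(0.9224) = -0.4265
x = cos φ₁ sin φ₂ − sin φ₁ cos φ₂ cos Δλ = (0.9991)(0.3862) − (-0.0434)(0.9224)(-0.8867) = 0.3503
θ = atan2(y, x) = -50.60°; adding 360° gives 309.4°.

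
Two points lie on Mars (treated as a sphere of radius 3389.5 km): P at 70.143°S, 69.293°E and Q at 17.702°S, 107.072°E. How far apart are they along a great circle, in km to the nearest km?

3384 km

With latitudes φ₁ = -70.143°, φ₂ = -17.702° and longitude difference Δλ = 37.779°:
cos c = sin φ₁ sin φ₂ + cos φ₁ cos φ₂ cos Δλ = (-0.9405)(-0.3041) + (0.3397)(0.9527)(0.7904) = 0.54175,
so c = arccos(0.54175) = 0.99828 rad.
Distance = R·c = 3389.5 × 0.9983 ≈ 3384 km.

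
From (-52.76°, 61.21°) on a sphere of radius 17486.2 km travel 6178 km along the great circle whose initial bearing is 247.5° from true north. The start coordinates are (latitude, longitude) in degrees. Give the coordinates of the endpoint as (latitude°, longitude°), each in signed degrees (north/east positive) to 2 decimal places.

Angular distance δ = d/R = 6178/17486.2 = 0.35331 rad; initial bearing θ = 4.3197 rad.
sin φ₂ = sin φ₁ cos δ + cos φ₁ sin δ cos θ = (-0.7961)(0.9382) + (0.6052)(0.3460)(-0.3827) = -0.8271, so φ₂ = -55.80°.
Δλ = atan2(sin θ sin δ cos φ₁, cos δ − sin φ₁ sin φ₂) = atan2(-0.1934, 0.2798) = -34.659°.
λ₂ = 61.210° − 34.659° = 26.55°.

-55.80°, 26.55°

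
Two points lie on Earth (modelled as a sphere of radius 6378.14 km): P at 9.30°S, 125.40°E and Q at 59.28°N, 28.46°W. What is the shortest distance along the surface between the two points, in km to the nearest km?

Let φ₁ = -0.1623 rad, φ₂ = 1.0346 rad, and Δλ = -2.6854 rad.
cos c = sin φ₁ sin φ₂ + cos φ₁ cos φ₂ cos Δλ = (-0.1616)(0.8597) + (0.9869)(0.5108)(-0.8977) = -0.59149,
so c = arccos(-0.59149) = 2.20371 rad.
Distance = R·c = 6378.14 × 2.2037 ≈ 14056 km.

14056 km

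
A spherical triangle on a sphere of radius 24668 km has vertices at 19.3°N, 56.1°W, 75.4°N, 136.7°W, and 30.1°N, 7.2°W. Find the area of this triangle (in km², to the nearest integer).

Side lengths (central angles): a = 1.2169, b = 0.7919, c = 1.2039 rad; semiperimeter s = 1.6063.
By l'Huilier's theorem, tan(E/4) = √[tan(s/2) tan((s−a)/2) tan((s−b)/2) tan((s−c)/2)], giving spherical excess E = 0.5332 rad.
Area = E·R² = 0.5332 × (24668)² ≈ 324434844 km².

324434844 km²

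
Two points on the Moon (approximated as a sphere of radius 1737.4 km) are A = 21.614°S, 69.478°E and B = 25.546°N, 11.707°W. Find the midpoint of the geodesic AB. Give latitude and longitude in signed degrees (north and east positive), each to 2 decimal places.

The central angle between A and B is δ = 1.6011 rad.
With f = 0.5, the slerp weights are sin((1−f)δ)/sin δ = 0.7181 and sin(fδ)/sin δ = 0.7181.
Weighted sum of the unit vectors: (0.7181)·(0.3259,0.8707,-0.3684) + (0.7181)·(0.8835,-0.1831,0.4312) = (0.8684, 0.4938, 0.0452).
Converting back: φ = atan2(z, √(x²+y²)) = 2.59°, λ = atan2(y, x) = 29.62°.

2.59°, 29.62°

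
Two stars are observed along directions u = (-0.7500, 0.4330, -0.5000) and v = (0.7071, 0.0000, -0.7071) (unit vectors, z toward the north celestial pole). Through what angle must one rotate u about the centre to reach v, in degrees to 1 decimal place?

u·v = -0.1768; |u| = 1.0000, |v| = 1.0000.
cos θ = (u·v)/(|u||v|) = -0.1768, so θ = 100.2°.

100.2°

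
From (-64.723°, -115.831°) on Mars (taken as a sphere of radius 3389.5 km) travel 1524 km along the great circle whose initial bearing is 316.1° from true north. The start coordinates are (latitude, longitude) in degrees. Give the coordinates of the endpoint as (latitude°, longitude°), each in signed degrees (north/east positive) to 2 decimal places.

-42.90°, -140.12°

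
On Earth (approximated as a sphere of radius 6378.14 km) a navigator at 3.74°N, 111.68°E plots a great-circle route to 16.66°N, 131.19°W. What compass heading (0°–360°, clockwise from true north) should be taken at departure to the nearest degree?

With φ₁ = 0.0653, φ₂ = 0.2908, Δλ = 2.0443 rad, the forward-azimuth formula gives
θ = atan2( sin Δλ cos φ₂ , cos φ₁ sin φ₂ − sin φ₁ cos φ₂ cos Δλ ) = atan2(0.8526, 0.3146) = 69.75°.
So the initial bearing is 70°.

70°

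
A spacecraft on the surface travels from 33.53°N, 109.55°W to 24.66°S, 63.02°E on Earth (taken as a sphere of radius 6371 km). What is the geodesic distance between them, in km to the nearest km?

Let φ₁ = 0.5852 rad, φ₂ = -0.4304 rad, and Δλ = 3.0119 rad.
cos c = sin φ₁ sin φ₂ + cos φ₁ cos φ₂ cos Δλ = (0.5524)(-0.4172) + (0.8336)(0.9088)(-0.9916) = -0.98168,
so c = arccos(-0.98168) = 2.94988 rad.
Distance = R·c = 6371 × 2.9499 ≈ 18794 km.

18794 km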